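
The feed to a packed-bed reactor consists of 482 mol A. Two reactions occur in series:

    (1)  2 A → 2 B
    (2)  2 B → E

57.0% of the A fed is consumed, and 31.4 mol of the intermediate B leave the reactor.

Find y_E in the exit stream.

Conversion of A: A consumed = 2ξ₁ = 0.57 × 482 → ξ₁ = 137.4 mol.
B balance: n_B = 0 + 2ξ₁ − 2ξ₂ = 31.4 → ξ₂ = (2·137.4 − 31.4)/2 = 121.7 mol.
Outlet amounts (n = n₀ + Σ ν·ξ):
  A: 482 − 2(137.4) = 207.3
  B: 0 + 2(137.4) − 2(121.7) = 31.4
  E: 0 + 1(121.7) = 121.7
Total out = 360.3 mol; y_E = 121.7 / 360.3 = 0.3377.

0.338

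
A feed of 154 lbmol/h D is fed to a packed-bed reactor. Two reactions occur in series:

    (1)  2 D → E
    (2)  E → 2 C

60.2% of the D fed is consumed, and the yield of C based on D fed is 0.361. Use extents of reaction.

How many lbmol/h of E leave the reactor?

18.6 lbmol/h

Conversion of D: D consumed = 2ξ₁ = 0.602 × 154 → ξ₁ = 46.35 lbmol/h.
Yield of C: 2ξ₂ / 154 = 0.361 → ξ₂ = 27.8 lbmol/h.
Outlet amounts (n = n₀ + Σ ν·ξ):
  D: 154 − 2(46.35) = 61.29
  E: 0 + 1(46.35) − 1(27.8) = 18.56
  C: 0 + 2(27.8) = 55.59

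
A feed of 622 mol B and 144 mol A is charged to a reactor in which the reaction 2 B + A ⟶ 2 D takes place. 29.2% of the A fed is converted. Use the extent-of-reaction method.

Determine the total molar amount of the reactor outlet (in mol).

A reacted = 0.292 × 144 = 42.05 mol; ν_A = −1, so ξ = 42.05/1 = 42.05 mol.
Outlet amounts (n = n₀ + ν ξ):
  B: 622 − 2(42.05) = 537.9
  A: 144 − 1(42.05) = 102
  D: 0 + 2(42.05) = 84.1
Total out = 537.9 + 102 + 84.1 = 724 mol.

724 mol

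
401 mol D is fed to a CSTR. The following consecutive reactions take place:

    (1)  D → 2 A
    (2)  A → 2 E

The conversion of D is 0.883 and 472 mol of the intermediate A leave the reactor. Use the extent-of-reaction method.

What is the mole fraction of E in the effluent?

0.477

Conversion of D: D consumed = 1ξ₁ = 0.883 × 401 → ξ₁ = 354.1 mol.
A balance: n_A = 0 + 2ξ₁ − 1ξ₂ = 472 → ξ₂ = (2·354.1 − 472)/1 = 236.2 mol.
Outlet amounts (n = n₀ + Σ ν·ξ):
  D: 401 − 1(354.1) = 46.92
  A: 0 + 2(354.1) − 1(236.2) = 472
  E: 0 + 2(236.2) = 472.3
Total out = 991.2 mol; y_E = 472.3 / 991.2 = 0.4765.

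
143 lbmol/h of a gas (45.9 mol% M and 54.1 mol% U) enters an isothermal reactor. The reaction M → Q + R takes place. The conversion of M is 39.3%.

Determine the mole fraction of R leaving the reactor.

0.153

M reacted = 0.393 × 65.64 = 25.8 lbmol/h; ν_M = −1, so ξ = 25.8/1 = 25.8 lbmol/h.
Outlet amounts (n = n₀ + ν ξ):
  M: 65.64 − 1(25.8) = 39.84
  Q: 0 + 1(25.8) = 25.8
  R: 0 + 1(25.8) = 25.8
  U: 77.36 (inert)
Total out = 168.8 lbmol/h; y_R = 25.8 / 168.8 = 0.1528.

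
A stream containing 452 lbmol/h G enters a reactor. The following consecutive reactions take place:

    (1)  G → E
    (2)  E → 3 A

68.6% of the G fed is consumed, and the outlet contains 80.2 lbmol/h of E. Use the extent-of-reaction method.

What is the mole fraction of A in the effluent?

0.756

Conversion of G: G consumed = 1ξ₁ = 0.686 × 452 → ξ₁ = 310.1 lbmol/h.
E balance: n_E = 0 + 1ξ₁ − 1ξ₂ = 80.2 → ξ₂ = (1·310.1 − 80.2)/1 = 229.9 lbmol/h.
Outlet amounts (n = n₀ + Σ ν·ξ):
  G: 452 − 1(310.1) = 141.9
  E: 0 + 1(310.1) − 1(229.9) = 80.2
  A: 0 + 3(229.9) = 689.6
Total out = 911.7 lbmol/h; y_A = 689.6 / 911.7 = 0.7564.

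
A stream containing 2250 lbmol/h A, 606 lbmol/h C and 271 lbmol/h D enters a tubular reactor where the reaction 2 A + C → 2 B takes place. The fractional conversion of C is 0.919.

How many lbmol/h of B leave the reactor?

C reacted = 0.919 × 606 = 556.9 lbmol/h; ν_C = −1, so ξ = 556.9/1 = 556.9 lbmol/h.
Outlet amounts (n = n₀ + ν ξ):
  A: 2250 − 2(556.9) = 1136
  C: 606 − 1(556.9) = 49.09
  B: 0 + 2(556.9) = 1114
  D: 271 (inert)

1110 lbmol/h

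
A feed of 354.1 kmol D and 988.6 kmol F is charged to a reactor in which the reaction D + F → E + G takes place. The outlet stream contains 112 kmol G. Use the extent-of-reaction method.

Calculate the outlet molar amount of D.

For G: n = n₀ + 1ξ → 112 = 0 + 1ξ, giving ξ = 112 kmol.
Outlet amounts (n = n₀ + ν ξ):
  D: 354.1 − 1(112) = 242.1
  F: 988.6 − 1(112) = 876.6
  E: 0 + 1(112) = 112
  G: 0 + 1(112) = 112

242 kmol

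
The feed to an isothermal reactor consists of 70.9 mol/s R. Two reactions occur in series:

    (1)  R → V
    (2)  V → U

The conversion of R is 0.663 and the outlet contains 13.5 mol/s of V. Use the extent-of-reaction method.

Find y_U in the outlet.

0.473

Conversion of R: R consumed = 1ξ₁ = 0.663 × 70.9 → ξ₁ = 47.01 mol/s.
V balance: n_V = 0 + 1ξ₁ − 1ξ₂ = 13.5 → ξ₂ = (1·47.01 − 13.5)/1 = 33.51 mol/s.
Outlet amounts (n = n₀ + Σ ν·ξ):
  R: 70.9 − 1(47.01) = 23.89
  V: 0 + 1(47.01) − 1(33.51) = 13.5
  U: 0 + 1(33.51) = 33.51
Total out = 70.9 mol/s; y_U = 33.51 / 70.9 = 0.4726.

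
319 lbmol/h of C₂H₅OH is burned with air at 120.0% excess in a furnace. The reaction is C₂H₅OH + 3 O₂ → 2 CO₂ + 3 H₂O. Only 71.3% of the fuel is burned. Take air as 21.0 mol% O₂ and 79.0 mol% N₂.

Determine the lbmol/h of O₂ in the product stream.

Stoichiometric O₂ = 3 × 319 = 957 lbmol/h; O₂ fed = 957 × 2.200 = 2105 lbmol/h.
N₂ fed = 2105 × 79/21 = 7920 lbmol/h.
Fuel reacted = 0.713 × 319 → ξ = 227.4 lbmol/h.
Outlet (n = n₀ + ν ξ):
  C₂H₅OH: 319 − 1(227.4) = 91.55
  O₂: 2105 − 3(227.4) = 1423
  N₂: 7920 (inert)
  CO₂: 0 + 2(227.4) = 454.9
  H₂O: 0 + 3(227.4) = 682.3

1420 lbmol/h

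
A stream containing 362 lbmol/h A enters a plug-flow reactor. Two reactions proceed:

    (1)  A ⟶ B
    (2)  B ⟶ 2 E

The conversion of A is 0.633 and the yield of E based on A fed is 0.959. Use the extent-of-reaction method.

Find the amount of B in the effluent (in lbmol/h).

55.6 lbmol/h

Conversion of A: A consumed = 1ξ₁ = 0.633 × 362 → ξ₁ = 229.1 lbmol/h.
Yield of E: 2ξ₂ / 362 = 0.959 → ξ₂ = 173.6 lbmol/h.
Outlet amounts (n = n₀ + Σ ν·ξ):
  A: 362 − 1(229.1) = 132.9
  B: 0 + 1(229.1) − 1(173.6) = 55.57
  E: 0 + 2(173.6) = 347.2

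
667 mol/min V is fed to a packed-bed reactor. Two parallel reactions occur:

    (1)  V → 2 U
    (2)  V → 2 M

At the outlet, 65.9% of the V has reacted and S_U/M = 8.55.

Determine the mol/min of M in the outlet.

92.1 mol/min

Conversion of V: V consumed = 0.659 × 667 = 439.6 mol/min = 1ξ₁ + 1ξ₂.
Selectivity: 2ξ₁ / (2ξ₂) = 8.55 → ξ₁ = 8.55 ξ₂.
Substitute: (1·8.55 + 1) ξ₂ = 439.6 → ξ₂ = 46.03 mol/min, ξ₁ = 393.5 mol/min.
Outlet amounts (n = n₀ + Σ ν·ξ):
  V: 667 − 1(393.5) − 1(46.03) = 227.4
  U: 0 + 2(393.5) = 787.1
  M: 0 + 2(46.03) = 92.05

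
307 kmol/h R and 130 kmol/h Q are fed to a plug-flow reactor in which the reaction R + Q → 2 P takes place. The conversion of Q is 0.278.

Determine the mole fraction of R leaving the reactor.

Q reacted = 0.278 × 130 = 36.14 kmol/h; ν_Q = −1, so ξ = 36.14/1 = 36.14 kmol/h.
Outlet amounts (n = n₀ + ν ξ):
  R: 307 − 1(36.14) = 270.9
  Q: 130 − 1(36.14) = 93.86
  P: 0 + 2(36.14) = 72.28
Total out = 437 kmol/h; y_R = 270.9 / 437 = 0.6198.

0.62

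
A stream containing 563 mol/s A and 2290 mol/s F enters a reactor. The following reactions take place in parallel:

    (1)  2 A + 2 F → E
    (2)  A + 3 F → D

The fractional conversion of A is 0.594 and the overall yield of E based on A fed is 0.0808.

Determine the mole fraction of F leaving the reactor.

Yield of E: 1ξ₁ / 563 = 0.0808 → ξ₁ = 45.49 mol/s.
Conversion of A: 2ξ₁ + 1ξ₂ = 0.594 × 563 = 334.4 → ξ₂ = 243.4 mol/s.
Outlet amounts (n = n₀ + Σ ν·ξ):
  A: 563 − 2(45.49) − 1(243.4) = 228.6
  F: 2290 − 2(45.49) − 3(243.4) = 1469
  E: 0 + 1(45.49) = 45.49
  D: 0 + 1(243.4) = 243.4
Total out = 1986 mol/s; y_F = 1469 / 1986 = 0.7394.

0.739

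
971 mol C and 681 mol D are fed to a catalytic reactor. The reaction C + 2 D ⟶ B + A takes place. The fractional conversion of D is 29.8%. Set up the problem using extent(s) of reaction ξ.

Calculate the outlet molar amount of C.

D reacted = 0.298 × 681 = 202.9 mol; ν_D = −2, so ξ = 202.9/2 = 101.5 mol.
Outlet amounts (n = n₀ + ν ξ):
  C: 971 − 1(101.5) = 869.5
  D: 681 − 2(101.5) = 478.1
  B: 0 + 1(101.5) = 101.5
  A: 0 + 1(101.5) = 101.5

870 mol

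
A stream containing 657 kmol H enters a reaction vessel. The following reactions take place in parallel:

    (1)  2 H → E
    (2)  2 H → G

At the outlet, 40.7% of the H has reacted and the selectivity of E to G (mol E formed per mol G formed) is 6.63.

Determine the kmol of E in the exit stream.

116 kmol

Conversion of H: H consumed = 0.407 × 657 = 267.4 kmol = 2ξ₁ + 2ξ₂.
Selectivity: 1ξ₁ / (1ξ₂) = 6.63 → ξ₁ = 6.63 ξ₂.
Substitute: (2·6.63 + 2) ξ₂ = 267.4 → ξ₂ = 17.52 kmol, ξ₁ = 116.2 kmol.
Outlet amounts (n = n₀ + Σ ν·ξ):
  H: 657 − 2(116.2) − 2(17.52) = 389.6
  E: 0 + 1(116.2) = 116.2
  G: 0 + 1(17.52) = 17.52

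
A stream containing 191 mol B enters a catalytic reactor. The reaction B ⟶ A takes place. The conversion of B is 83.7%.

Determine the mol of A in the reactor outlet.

160 mol

B reacted = 0.837 × 191 = 159.9 mol; ν_B = −1, so ξ = 159.9/1 = 159.9 mol.
Outlet amounts (n = n₀ + ν ξ):
  B: 191 − 1(159.9) = 31.13
  A: 0 + 1(159.9) = 159.9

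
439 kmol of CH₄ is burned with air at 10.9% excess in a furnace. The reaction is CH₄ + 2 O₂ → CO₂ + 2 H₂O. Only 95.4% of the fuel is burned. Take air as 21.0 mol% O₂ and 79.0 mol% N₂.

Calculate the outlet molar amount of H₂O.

838 kmol

Stoichiometric O₂ = 2 × 439 = 878 kmol; O₂ fed = 878 × 1.109 = 973.7 kmol.
N₂ fed = 973.7 × 79/21 = 3663 kmol.
Fuel reacted = 0.954 × 439 → ξ = 418.8 kmol.
Outlet (n = n₀ + ν ξ):
  CH₄: 439 − 1(418.8) = 20.19
  O₂: 973.7 − 2(418.8) = 136.1
  N₂: 3663 (inert)
  CO₂: 0 + 1(418.8) = 418.8
  H₂O: 0 + 2(418.8) = 837.6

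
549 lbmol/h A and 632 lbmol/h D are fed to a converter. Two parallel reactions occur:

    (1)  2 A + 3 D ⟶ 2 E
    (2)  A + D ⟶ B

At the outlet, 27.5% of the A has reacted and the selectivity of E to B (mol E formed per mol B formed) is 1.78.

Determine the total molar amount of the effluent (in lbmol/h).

Conversion of A: A consumed = 0.275 × 549 = 151 lbmol/h = 2ξ₁ + 1ξ₂.
Selectivity: 2ξ₁ / (1ξ₂) = 1.78 → ξ₁ = 0.89 ξ₂.
Substitute: (2·0.89 + 1) ξ₂ = 151 → ξ₂ = 54.31 lbmol/h, ξ₁ = 48.33 lbmol/h.
Outlet amounts (n = n₀ + Σ ν·ξ):
  A: 549 − 2(48.33) − 1(54.31) = 398
  D: 632 − 3(48.33) − 1(54.31) = 432.7
  E: 0 + 2(48.33) = 96.67
  B: 0 + 1(54.31) = 54.31
Total out = 398 + 432.7 + 96.67 + 54.31 = 981.7 lbmol/h.

982 lbmol/h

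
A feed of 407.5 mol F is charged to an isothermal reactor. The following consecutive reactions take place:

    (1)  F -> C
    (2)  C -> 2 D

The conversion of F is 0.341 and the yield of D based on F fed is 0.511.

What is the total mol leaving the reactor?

Conversion of F: F consumed = 1ξ₁ = 0.341 × 407.5 → ξ₁ = 139 mol.
Yield of D: 2ξ₂ / 407.5 = 0.511 → ξ₂ = 104.1 mol.
Outlet amounts (n = n₀ + Σ ν·ξ):
  F: 407.5 − 1(139) = 268.5
  C: 0 + 1(139) − 1(104.1) = 34.84
  D: 0 + 2(104.1) = 208.2
Total out = 268.5 + 34.84 + 208.2 = 511.6 mol.

512 mol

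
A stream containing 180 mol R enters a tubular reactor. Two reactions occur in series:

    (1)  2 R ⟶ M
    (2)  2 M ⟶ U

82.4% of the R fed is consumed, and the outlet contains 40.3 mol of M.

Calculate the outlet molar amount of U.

Conversion of R: R consumed = 2ξ₁ = 0.824 × 180 → ξ₁ = 74.16 mol.
M balance: n_M = 0 + 1ξ₁ − 2ξ₂ = 40.3 → ξ₂ = (1·74.16 − 40.3)/2 = 16.93 mol.
Outlet amounts (n = n₀ + Σ ν·ξ):
  R: 180 − 2(74.16) = 31.68
  M: 0 + 1(74.16) − 2(16.93) = 40.3
  U: 0 + 1(16.93) = 16.93

16.9 mol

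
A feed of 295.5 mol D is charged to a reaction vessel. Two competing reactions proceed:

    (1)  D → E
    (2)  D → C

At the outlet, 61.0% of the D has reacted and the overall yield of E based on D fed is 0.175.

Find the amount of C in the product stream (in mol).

129 mol

Yield of E: 1ξ₁ / 295.5 = 0.175 → ξ₁ = 51.71 mol.
Conversion of D: 1ξ₁ + 1ξ₂ = 0.61 × 295.5 = 180.3 → ξ₂ = 128.5 mol.
Outlet amounts (n = n₀ + Σ ν·ξ):
  D: 295.5 − 1(51.71) − 1(128.5) = 115.2
  E: 0 + 1(51.71) = 51.71
  C: 0 + 1(128.5) = 128.5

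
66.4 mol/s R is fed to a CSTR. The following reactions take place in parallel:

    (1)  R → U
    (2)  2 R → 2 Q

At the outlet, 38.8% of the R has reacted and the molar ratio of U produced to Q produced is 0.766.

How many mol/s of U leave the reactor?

11.2 mol/s

Conversion of R: R consumed = 0.388 × 66.4 = 25.76 mol/s = 1ξ₁ + 2ξ₂.
Selectivity: 1ξ₁ / (2ξ₂) = 0.766 → ξ₁ = 1.532 ξ₂.
Substitute: (1·1.532 + 2) ξ₂ = 25.76 → ξ₂ = 7.294 mol/s, ξ₁ = 11.17 mol/s.
Outlet amounts (n = n₀ + Σ ν·ξ):
  R: 66.4 − 1(11.17) − 2(7.294) = 40.64
  U: 0 + 1(11.17) = 11.17
  Q: 0 + 2(7.294) = 14.59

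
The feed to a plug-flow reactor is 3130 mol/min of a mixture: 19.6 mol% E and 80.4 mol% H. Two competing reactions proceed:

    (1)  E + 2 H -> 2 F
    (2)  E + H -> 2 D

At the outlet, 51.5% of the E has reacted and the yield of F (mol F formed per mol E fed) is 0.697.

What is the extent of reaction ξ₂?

Yield of F: 2ξ₁ / 613.5 = 0.697 → ξ₁ = 213.8 mol/min.
Conversion of E: 1ξ₁ + 1ξ₂ = 0.515 × 613.5 = 315.9 → ξ₂ = 102.1 mol/min.
Outlet amounts (n = n₀ + Σ ν·ξ):
  E: 613.5 − 1(213.8) − 1(102.1) = 297.5
  H: 2517 − 2(213.8) − 1(102.1) = 1987
  F: 0 + 2(213.8) = 427.6
  D: 0 + 2(102.1) = 204.3

ξ₂ = 102 mol/min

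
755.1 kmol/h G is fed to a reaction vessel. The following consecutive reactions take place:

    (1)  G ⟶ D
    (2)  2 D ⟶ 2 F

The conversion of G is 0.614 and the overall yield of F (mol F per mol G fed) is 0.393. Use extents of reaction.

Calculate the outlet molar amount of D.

Conversion of G: G consumed = 1ξ₁ = 0.614 × 755.1 → ξ₁ = 463.6 kmol/h.
Yield of F: 2ξ₂ / 755.1 = 0.393 → ξ₂ = 148.4 kmol/h.
Outlet amounts (n = n₀ + Σ ν·ξ):
  G: 755.1 − 1(463.6) = 291.5
  D: 0 + 1(463.6) − 2(148.4) = 166.9
  F: 0 + 2(148.4) = 296.8

167 kmol/h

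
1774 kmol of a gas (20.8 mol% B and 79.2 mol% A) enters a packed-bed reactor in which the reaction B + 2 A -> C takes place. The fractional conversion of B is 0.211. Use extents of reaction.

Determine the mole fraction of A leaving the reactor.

0.772

B reacted = 0.211 × 369 = 77.86 kmol; ν_B = −1, so ξ = 77.86/1 = 77.86 kmol.
Outlet amounts (n = n₀ + ν ξ):
  B: 369 − 1(77.86) = 291.1
  A: 1405 − 2(77.86) = 1249
  C: 0 + 1(77.86) = 77.86
Total out = 1618 kmol; y_A = 1249 / 1618 = 0.772.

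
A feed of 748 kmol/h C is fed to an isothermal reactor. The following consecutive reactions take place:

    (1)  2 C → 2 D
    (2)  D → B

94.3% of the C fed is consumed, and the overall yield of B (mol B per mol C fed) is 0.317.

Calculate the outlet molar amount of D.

468 kmol/h

Conversion of C: C consumed = 2ξ₁ = 0.943 × 748 → ξ₁ = 352.7 kmol/h.
Yield of B: 1ξ₂ / 748 = 0.317 → ξ₂ = 237.1 kmol/h.
Outlet amounts (n = n₀ + Σ ν·ξ):
  C: 748 − 2(352.7) = 42.64
  D: 0 + 2(352.7) − 1(237.1) = 468.2
  B: 0 + 1(237.1) = 237.1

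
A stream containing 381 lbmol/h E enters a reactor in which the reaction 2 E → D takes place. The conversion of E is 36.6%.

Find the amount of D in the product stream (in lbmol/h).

E reacted = 0.366 × 381 = 139.4 lbmol/h; ν_E = −2, so ξ = 139.4/2 = 69.72 lbmol/h.
Outlet amounts (n = n₀ + ν ξ):
  E: 381 − 2(69.72) = 241.6
  D: 0 + 1(69.72) = 69.72

69.7 lbmol/h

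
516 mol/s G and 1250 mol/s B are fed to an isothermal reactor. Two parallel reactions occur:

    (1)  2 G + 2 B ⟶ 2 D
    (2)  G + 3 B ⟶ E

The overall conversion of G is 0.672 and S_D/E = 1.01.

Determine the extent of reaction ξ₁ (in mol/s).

ξ₁ = 87.1 mol/s

Conversion of G: G consumed = 0.672 × 516 = 346.8 mol/s = 2ξ₁ + 1ξ₂.
Selectivity: 2ξ₁ / (1ξ₂) = 1.01 → ξ₁ = 0.505 ξ₂.
Substitute: (2·0.505 + 1) ξ₂ = 346.8 → ξ₂ = 172.5 mol/s, ξ₁ = 87.12 mol/s.
Outlet amounts (n = n₀ + Σ ν·ξ):
  G: 516 − 2(87.12) − 1(172.5) = 169.2
  B: 1250 − 2(87.12) − 3(172.5) = 558.2
  D: 0 + 2(87.12) = 174.2
  E: 0 + 1(172.5) = 172.5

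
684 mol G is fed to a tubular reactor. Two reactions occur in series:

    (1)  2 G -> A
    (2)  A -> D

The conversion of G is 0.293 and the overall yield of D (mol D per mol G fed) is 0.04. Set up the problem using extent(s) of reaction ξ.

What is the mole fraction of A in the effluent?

Conversion of G: G consumed = 2ξ₁ = 0.293 × 684 → ξ₁ = 100.2 mol.
Yield of D: 1ξ₂ / 684 = 0.04 → ξ₂ = 27.36 mol.
Outlet amounts (n = n₀ + Σ ν·ξ):
  G: 684 − 2(100.2) = 483.6
  A: 0 + 1(100.2) − 1(27.36) = 72.85
  D: 0 + 1(27.36) = 27.36
Total out = 583.8 mol; y_A = 72.85 / 583.8 = 0.1248.

0.125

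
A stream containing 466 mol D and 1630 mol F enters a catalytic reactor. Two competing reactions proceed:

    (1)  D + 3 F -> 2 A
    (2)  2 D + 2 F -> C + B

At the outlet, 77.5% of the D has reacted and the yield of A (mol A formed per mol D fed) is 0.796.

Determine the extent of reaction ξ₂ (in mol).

ξ₂ = 87.8 mol

Yield of A: 2ξ₁ / 466 = 0.796 → ξ₁ = 185.5 mol.
Conversion of D: 1ξ₁ + 2ξ₂ = 0.775 × 466 = 361.2 → ξ₂ = 87.84 mol.
Outlet amounts (n = n₀ + Σ ν·ξ):
  D: 466 − 1(185.5) − 2(87.84) = 104.8
  F: 1630 − 3(185.5) − 2(87.84) = 897.9
  A: 0 + 2(185.5) = 370.9
  C: 0 + 1(87.84) = 87.84
  B: 0 + 1(87.84) = 87.84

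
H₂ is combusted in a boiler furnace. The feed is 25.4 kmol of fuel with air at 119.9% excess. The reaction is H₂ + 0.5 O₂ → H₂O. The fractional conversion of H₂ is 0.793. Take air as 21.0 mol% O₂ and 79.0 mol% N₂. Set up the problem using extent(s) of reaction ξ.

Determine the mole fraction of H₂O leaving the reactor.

Stoichiometric O₂ = 0.5 × 25.4 = 12.7 kmol; O₂ fed = 12.7 × 2.199 = 27.93 kmol.
N₂ fed = 27.93 × 79/21 = 105.1 kmol.
Fuel reacted = 0.793 × 25.4 → ξ = 20.14 kmol.
Outlet (n = n₀ + ν ξ):
  H₂: 25.4 − 1(20.14) = 5.258
  O₂: 27.93 − 0.5(20.14) = 17.86
  N₂: 105.1 (inert)
  H₂O: 0 + 1(20.14) = 20.14
Total out = 148.3 kmol; y_H₂O = 20.14 / 148.3 = 0.1358.

0.136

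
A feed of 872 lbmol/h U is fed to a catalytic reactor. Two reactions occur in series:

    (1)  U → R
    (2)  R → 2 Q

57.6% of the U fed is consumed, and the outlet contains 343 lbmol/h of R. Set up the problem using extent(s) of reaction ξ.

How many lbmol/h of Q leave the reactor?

319 lbmol/h

Conversion of U: U consumed = 1ξ₁ = 0.576 × 872 → ξ₁ = 502.3 lbmol/h.
R balance: n_R = 0 + 1ξ₁ − 1ξ₂ = 343 → ξ₂ = (1·502.3 − 343)/1 = 159.3 lbmol/h.
Outlet amounts (n = n₀ + Σ ν·ξ):
  U: 872 − 1(502.3) = 369.7
  R: 0 + 1(502.3) − 1(159.3) = 343
  Q: 0 + 2(159.3) = 318.5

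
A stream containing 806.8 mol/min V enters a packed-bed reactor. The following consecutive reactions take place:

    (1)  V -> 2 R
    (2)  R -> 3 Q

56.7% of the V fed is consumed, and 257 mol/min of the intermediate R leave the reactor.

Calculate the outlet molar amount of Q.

1970 mol/min

Conversion of V: V consumed = 1ξ₁ = 0.567 × 806.8 → ξ₁ = 457.5 mol/min.
R balance: n_R = 0 + 2ξ₁ − 1ξ₂ = 257 → ξ₂ = (2·457.5 − 257)/1 = 657.9 mol/min.
Outlet amounts (n = n₀ + Σ ν·ξ):
  V: 806.8 − 1(457.5) = 349.3
  R: 0 + 2(457.5) − 1(657.9) = 257
  Q: 0 + 3(657.9) = 1974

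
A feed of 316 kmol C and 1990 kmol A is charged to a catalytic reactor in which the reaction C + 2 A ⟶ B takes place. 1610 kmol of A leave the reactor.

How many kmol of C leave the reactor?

126 kmol

For A: n = n₀ − 2ξ → 1610 = 1990 − 2ξ, giving ξ = 190 kmol.
Outlet amounts (n = n₀ + ν ξ):
  C: 316 − 1(190) = 126
  A: 1990 − 2(190) = 1610
  B: 0 + 1(190) = 190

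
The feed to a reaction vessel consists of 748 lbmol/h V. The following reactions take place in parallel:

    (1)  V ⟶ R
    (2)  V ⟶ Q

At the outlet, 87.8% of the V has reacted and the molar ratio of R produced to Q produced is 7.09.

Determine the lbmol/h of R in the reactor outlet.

576 lbmol/h

Conversion of V: V consumed = 0.878 × 748 = 656.7 lbmol/h = 1ξ₁ + 1ξ₂.
Selectivity: 1ξ₁ / (1ξ₂) = 7.09 → ξ₁ = 7.09 ξ₂.
Substitute: (1·7.09 + 1) ξ₂ = 656.7 → ξ₂ = 81.18 lbmol/h, ξ₁ = 575.6 lbmol/h.
Outlet amounts (n = n₀ + Σ ν·ξ):
  V: 748 − 1(575.6) − 1(81.18) = 91.26
  R: 0 + 1(575.6) = 575.6
  Q: 0 + 1(81.18) = 81.18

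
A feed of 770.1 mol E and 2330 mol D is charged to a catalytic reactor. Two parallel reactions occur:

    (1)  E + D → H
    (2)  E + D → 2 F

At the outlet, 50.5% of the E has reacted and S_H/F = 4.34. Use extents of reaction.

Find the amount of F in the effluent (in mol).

80.4 mol

Conversion of E: E consumed = 0.505 × 770.1 = 388.9 mol = 1ξ₁ + 1ξ₂.
Selectivity: 1ξ₁ / (2ξ₂) = 4.34 → ξ₁ = 8.68 ξ₂.
Substitute: (1·8.68 + 1) ξ₂ = 388.9 → ξ₂ = 40.18 mol, ξ₁ = 348.7 mol.
Outlet amounts (n = n₀ + Σ ν·ξ):
  E: 770.1 − 1(348.7) − 1(40.18) = 381.2
  D: 2330 − 1(348.7) − 1(40.18) = 1941
  H: 0 + 1(348.7) = 348.7
  F: 0 + 2(40.18) = 80.35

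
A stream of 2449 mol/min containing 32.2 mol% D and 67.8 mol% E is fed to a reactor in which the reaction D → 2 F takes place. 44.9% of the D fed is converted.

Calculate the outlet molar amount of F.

708 mol/min

D reacted = 0.449 × 788.6 = 354.1 mol/min; ν_D = −1, so ξ = 354.1/1 = 354.1 mol/min.
Outlet amounts (n = n₀ + ν ξ):
  D: 788.6 − 1(354.1) = 434.5
  F: 0 + 2(354.1) = 708.1
  E: 1660 (inert)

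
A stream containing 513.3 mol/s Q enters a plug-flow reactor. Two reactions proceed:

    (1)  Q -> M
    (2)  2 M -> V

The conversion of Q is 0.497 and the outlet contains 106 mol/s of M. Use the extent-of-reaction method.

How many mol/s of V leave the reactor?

Conversion of Q: Q consumed = 1ξ₁ = 0.497 × 513.3 → ξ₁ = 255.1 mol/s.
M balance: n_M = 0 + 1ξ₁ − 2ξ₂ = 106 → ξ₂ = (1·255.1 − 106)/2 = 74.56 mol/s.
Outlet amounts (n = n₀ + Σ ν·ξ):
  Q: 513.3 − 1(255.1) = 258.2
  M: 0 + 1(255.1) − 2(74.56) = 106
  V: 0 + 1(74.56) = 74.56

74.6 mol/s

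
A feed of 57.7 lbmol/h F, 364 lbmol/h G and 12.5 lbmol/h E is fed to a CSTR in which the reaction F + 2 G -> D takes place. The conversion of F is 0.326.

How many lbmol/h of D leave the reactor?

18.8 lbmol/h

F reacted = 0.326 × 57.7 = 18.81 lbmol/h; ν_F = −1, so ξ = 18.81/1 = 18.81 lbmol/h.
Outlet amounts (n = n₀ + ν ξ):
  F: 57.7 − 1(18.81) = 38.89
  G: 364 − 2(18.81) = 326.4
  D: 0 + 1(18.81) = 18.81
  E: 12.5 (inert)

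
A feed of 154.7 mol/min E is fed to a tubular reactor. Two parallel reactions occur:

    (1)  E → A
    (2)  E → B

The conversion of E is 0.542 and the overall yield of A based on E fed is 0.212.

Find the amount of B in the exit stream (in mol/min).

51.1 mol/min

Yield of A: 1ξ₁ / 154.7 = 0.212 → ξ₁ = 32.8 mol/min.
Conversion of E: 1ξ₁ + 1ξ₂ = 0.542 × 154.7 = 83.85 → ξ₂ = 51.05 mol/min.
Outlet amounts (n = n₀ + Σ ν·ξ):
  E: 154.7 − 1(32.8) − 1(51.05) = 70.85
  A: 0 + 1(32.8) = 32.8
  B: 0 + 1(51.05) = 51.05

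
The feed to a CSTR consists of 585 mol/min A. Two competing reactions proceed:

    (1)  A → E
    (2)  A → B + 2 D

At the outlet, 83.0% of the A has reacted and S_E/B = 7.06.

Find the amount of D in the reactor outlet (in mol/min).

120 mol/min

Conversion of A: A consumed = 0.83 × 585 = 485.5 mol/min = 1ξ₁ + 1ξ₂.
Selectivity: 1ξ₁ / (1ξ₂) = 7.06 → ξ₁ = 7.06 ξ₂.
Substitute: (1·7.06 + 1) ξ₂ = 485.5 → ξ₂ = 60.24 mol/min, ξ₁ = 425.3 mol/min.
Outlet amounts (n = n₀ + Σ ν·ξ):
  A: 585 − 1(425.3) − 1(60.24) = 99.45
  E: 0 + 1(425.3) = 425.3
  B: 0 + 1(60.24) = 60.24
  D: 0 + 2(60.24) = 120.5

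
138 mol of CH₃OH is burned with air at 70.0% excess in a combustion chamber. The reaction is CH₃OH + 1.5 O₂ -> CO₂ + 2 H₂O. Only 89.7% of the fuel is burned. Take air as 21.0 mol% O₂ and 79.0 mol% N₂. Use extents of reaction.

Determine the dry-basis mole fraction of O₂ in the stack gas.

0.102

Stoichiometric O₂ = 1.5 × 138 = 207 mol; O₂ fed = 207 × 1.700 = 351.9 mol.
N₂ fed = 351.9 × 79/21 = 1324 mol.
Fuel reacted = 0.897 × 138 → ξ = 123.8 mol.
Outlet (n = n₀ + ν ξ):
  CH₃OH: 138 − 1(123.8) = 14.21
  O₂: 351.9 − 1.5(123.8) = 166.2
  N₂: 1324 (inert)
  CO₂: 0 + 1(123.8) = 123.8
  H₂O: 0 + 2(123.8) = 247.6
Dry total = 1628 mol; y_O₂ (dry) = 166.2 / 1628 = 0.1021.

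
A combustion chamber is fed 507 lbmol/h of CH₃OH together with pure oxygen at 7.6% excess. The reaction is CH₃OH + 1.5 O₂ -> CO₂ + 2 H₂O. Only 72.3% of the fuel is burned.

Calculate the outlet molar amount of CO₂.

367 lbmol/h

Stoichiometric O₂ = 1.5 × 507 = 760.5 lbmol/h; O₂ fed = 760.5 × 1.076 = 818.3 lbmol/h.
Fuel reacted = 0.723 × 507 → ξ = 366.6 lbmol/h.
Outlet (n = n₀ + ν ξ):
  CH₃OH: 507 − 1(366.6) = 140.4
  O₂: 818.3 − 1.5(366.6) = 268.5
  CO₂: 0 + 1(366.6) = 366.6
  H₂O: 0 + 2(366.6) = 733.1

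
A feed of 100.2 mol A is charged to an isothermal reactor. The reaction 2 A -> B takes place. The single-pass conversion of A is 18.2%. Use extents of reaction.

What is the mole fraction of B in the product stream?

0.1

A reacted = 0.182 × 100.2 = 18.24 mol; ν_A = −2, so ξ = 18.24/2 = 9.118 mol.
Outlet amounts (n = n₀ + ν ξ):
  A: 100.2 − 2(9.118) = 81.96
  B: 0 + 1(9.118) = 9.118
Total out = 91.08 mol; y_B = 9.118 / 91.08 = 0.1001.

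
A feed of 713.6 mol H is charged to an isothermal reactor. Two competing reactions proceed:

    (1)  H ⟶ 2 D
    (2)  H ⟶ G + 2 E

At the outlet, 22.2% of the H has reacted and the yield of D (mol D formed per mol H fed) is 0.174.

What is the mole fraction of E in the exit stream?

0.199

Yield of D: 2ξ₁ / 713.6 = 0.174 → ξ₁ = 62.08 mol.
Conversion of H: 1ξ₁ + 1ξ₂ = 0.222 × 713.6 = 158.4 → ξ₂ = 96.34 mol.
Outlet amounts (n = n₀ + Σ ν·ξ):
  H: 713.6 − 1(62.08) − 1(96.34) = 555.2
  D: 0 + 2(62.08) = 124.2
  G: 0 + 1(96.34) = 96.34
  E: 0 + 2(96.34) = 192.7
Total out = 968.4 mol; y_E = 192.7 / 968.4 = 0.199.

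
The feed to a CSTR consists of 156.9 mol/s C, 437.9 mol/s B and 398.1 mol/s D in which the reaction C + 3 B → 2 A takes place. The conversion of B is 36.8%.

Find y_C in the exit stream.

B reacted = 0.368 × 437.9 = 161.1 mol/s; ν_B = −3, so ξ = 161.1/3 = 53.72 mol/s.
Outlet amounts (n = n₀ + ν ξ):
  C: 156.9 − 1(53.72) = 103.2
  B: 437.9 − 3(53.72) = 276.8
  A: 0 + 2(53.72) = 107.4
  D: 398.1 (inert)
Total out = 885.5 mol/s; y_C = 103.2 / 885.5 = 0.1165.

0.117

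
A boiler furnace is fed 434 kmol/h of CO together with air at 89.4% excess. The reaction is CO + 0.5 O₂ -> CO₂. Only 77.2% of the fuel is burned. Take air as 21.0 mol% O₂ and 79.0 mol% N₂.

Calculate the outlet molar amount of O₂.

Stoichiometric O₂ = 0.5 × 434 = 217 kmol/h; O₂ fed = 217 × 1.894 = 411 kmol/h.
N₂ fed = 411 × 79/21 = 1546 kmol/h.
Fuel reacted = 0.772 × 434 → ξ = 335 kmol/h.
Outlet (n = n₀ + ν ξ):
  CO: 434 − 1(335) = 98.95
  O₂: 411 − 0.5(335) = 243.5
  N₂: 1546 (inert)
  CO₂: 0 + 1(335) = 335

243 kmol/h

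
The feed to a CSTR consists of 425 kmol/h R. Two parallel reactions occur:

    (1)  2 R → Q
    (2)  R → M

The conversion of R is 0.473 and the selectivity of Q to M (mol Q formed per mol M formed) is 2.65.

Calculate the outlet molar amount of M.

31.9 kmol/h

Conversion of R: R consumed = 0.473 × 425 = 201 kmol/h = 2ξ₁ + 1ξ₂.
Selectivity: 1ξ₁ / (1ξ₂) = 2.65 → ξ₁ = 2.65 ξ₂.
Substitute: (2·2.65 + 1) ξ₂ = 201 → ξ₂ = 31.91 kmol/h, ξ₁ = 84.56 kmol/h.
Outlet amounts (n = n₀ + Σ ν·ξ):
  R: 425 − 2(84.56) − 1(31.91) = 224
  Q: 0 + 1(84.56) = 84.56
  M: 0 + 1(31.91) = 31.91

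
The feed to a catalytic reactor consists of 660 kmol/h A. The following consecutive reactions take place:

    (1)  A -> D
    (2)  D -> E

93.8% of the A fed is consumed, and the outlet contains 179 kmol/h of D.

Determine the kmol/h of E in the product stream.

Conversion of A: A consumed = 1ξ₁ = 0.938 × 660 → ξ₁ = 619.1 kmol/h.
D balance: n_D = 0 + 1ξ₁ − 1ξ₂ = 179 → ξ₂ = (1·619.1 − 179)/1 = 440.1 kmol/h.
Outlet amounts (n = n₀ + Σ ν·ξ):
  A: 660 − 1(619.1) = 40.92
  D: 0 + 1(619.1) − 1(440.1) = 179
  E: 0 + 1(440.1) = 440.1

440 kmol/h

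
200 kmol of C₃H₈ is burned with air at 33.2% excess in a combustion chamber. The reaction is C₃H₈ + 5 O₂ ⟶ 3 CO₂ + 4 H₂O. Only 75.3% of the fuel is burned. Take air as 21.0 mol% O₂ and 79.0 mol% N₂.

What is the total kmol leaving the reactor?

Stoichiometric O₂ = 5 × 200 = 1000 kmol; O₂ fed = 1000 × 1.332 = 1332 kmol.
N₂ fed = 1332 × 79/21 = 5011 kmol.
Fuel reacted = 0.753 × 200 → ξ = 150.6 kmol.
Outlet (n = n₀ + ν ξ):
  C₃H₈: 200 − 1(150.6) = 49.4
  O₂: 1332 − 5(150.6) = 579
  N₂: 5011 (inert)
  CO₂: 0 + 3(150.6) = 451.8
  H₂O: 0 + 4(150.6) = 602.4
Total out = 49.4 + 579 + 5011 + 451.8 + 602.4 = 6693 kmol.

6690 kmol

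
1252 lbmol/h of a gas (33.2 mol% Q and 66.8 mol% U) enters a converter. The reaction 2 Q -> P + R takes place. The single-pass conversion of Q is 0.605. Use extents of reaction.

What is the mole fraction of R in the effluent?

Q reacted = 0.605 × 415.7 = 251.5 lbmol/h; ν_Q = −2, so ξ = 251.5/2 = 125.7 lbmol/h.
Outlet amounts (n = n₀ + ν ξ):
  Q: 415.7 − 2(125.7) = 164.2
  P: 0 + 1(125.7) = 125.7
  R: 0 + 1(125.7) = 125.7
  U: 836.3 (inert)
Total out = 1252 lbmol/h; y_R = 125.7 / 1252 = 0.1004.

0.1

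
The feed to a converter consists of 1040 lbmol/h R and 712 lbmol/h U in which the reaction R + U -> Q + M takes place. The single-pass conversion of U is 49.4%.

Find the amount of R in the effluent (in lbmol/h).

688 lbmol/h

U reacted = 0.494 × 712 = 351.7 lbmol/h; ν_U = −1, so ξ = 351.7/1 = 351.7 lbmol/h.
Outlet amounts (n = n₀ + ν ξ):
  R: 1040 − 1(351.7) = 688.3
  U: 712 − 1(351.7) = 360.3
  Q: 0 + 1(351.7) = 351.7
  M: 0 + 1(351.7) = 351.7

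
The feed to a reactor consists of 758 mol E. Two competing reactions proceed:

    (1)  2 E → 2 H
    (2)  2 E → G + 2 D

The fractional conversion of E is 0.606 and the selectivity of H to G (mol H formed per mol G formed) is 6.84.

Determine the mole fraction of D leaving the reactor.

Conversion of E: E consumed = 0.606 × 758 = 459.3 mol = 2ξ₁ + 2ξ₂.
Selectivity: 2ξ₁ / (1ξ₂) = 6.84 → ξ₁ = 3.42 ξ₂.
Substitute: (2·3.42 + 2) ξ₂ = 459.3 → ξ₂ = 51.96 mol, ξ₁ = 177.7 mol.
Outlet amounts (n = n₀ + Σ ν·ξ):
  E: 758 − 2(177.7) − 2(51.96) = 298.7
  H: 0 + 2(177.7) = 355.4
  G: 0 + 1(51.96) = 51.96
  D: 0 + 2(51.96) = 103.9
Total out = 810 mol; y_D = 103.9 / 810 = 0.1283.

0.128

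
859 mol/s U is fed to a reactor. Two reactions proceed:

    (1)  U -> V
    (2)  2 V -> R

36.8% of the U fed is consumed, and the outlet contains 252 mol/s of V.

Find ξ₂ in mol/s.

Conversion of U: U consumed = 1ξ₁ = 0.368 × 859 → ξ₁ = 316.1 mol/s.
V balance: n_V = 0 + 1ξ₁ − 2ξ₂ = 252 → ξ₂ = (1·316.1 − 252)/2 = 32.06 mol/s.
Outlet amounts (n = n₀ + Σ ν·ξ):
  U: 859 − 1(316.1) = 542.9
  V: 0 + 1(316.1) − 2(32.06) = 252
  R: 0 + 1(32.06) = 32.06

ξ₂ = 32.1 mol/s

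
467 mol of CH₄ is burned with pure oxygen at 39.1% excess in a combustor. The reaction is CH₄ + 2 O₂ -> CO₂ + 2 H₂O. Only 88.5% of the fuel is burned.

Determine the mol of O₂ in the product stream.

Stoichiometric O₂ = 2 × 467 = 934 mol; O₂ fed = 934 × 1.391 = 1299 mol.
Fuel reacted = 0.885 × 467 → ξ = 413.3 mol.
Outlet (n = n₀ + ν ξ):
  CH₄: 467 − 1(413.3) = 53.7
  O₂: 1299 − 2(413.3) = 472.6
  CO₂: 0 + 1(413.3) = 413.3
  H₂O: 0 + 2(413.3) = 826.6

473 mol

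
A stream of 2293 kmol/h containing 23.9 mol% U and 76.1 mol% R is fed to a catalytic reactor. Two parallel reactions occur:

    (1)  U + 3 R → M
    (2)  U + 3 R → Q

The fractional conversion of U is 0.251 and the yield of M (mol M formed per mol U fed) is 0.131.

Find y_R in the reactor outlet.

Yield of M: 1ξ₁ / 548 = 0.131 → ξ₁ = 71.79 kmol/h.
Conversion of U: 1ξ₁ + 1ξ₂ = 0.251 × 548 = 137.6 → ξ₂ = 65.76 kmol/h.
Outlet amounts (n = n₀ + Σ ν·ξ):
  U: 548 − 1(71.79) − 1(65.76) = 410.5
  R: 1745 − 3(71.79) − 3(65.76) = 1332
  M: 0 + 1(71.79) = 71.79
  Q: 0 + 1(65.76) = 65.76
Total out = 1880 kmol/h; y_R = 1332 / 1880 = 0.7085.

0.709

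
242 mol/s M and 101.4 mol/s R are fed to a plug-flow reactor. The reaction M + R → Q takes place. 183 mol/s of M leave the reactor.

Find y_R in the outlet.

0.149

For M: n = n₀ − 1ξ → 183 = 242 − 1ξ, giving ξ = 59 mol/s.
Outlet amounts (n = n₀ + ν ξ):
  M: 242 − 1(59) = 183
  R: 101.4 − 1(59) = 42.4
  Q: 0 + 1(59) = 59
Total out = 284.4 mol/s; y_R = 42.4 / 284.4 = 0.1491.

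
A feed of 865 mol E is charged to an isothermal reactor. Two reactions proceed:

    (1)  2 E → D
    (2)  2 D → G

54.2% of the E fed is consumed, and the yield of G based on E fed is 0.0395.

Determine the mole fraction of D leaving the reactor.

0.278

Conversion of E: E consumed = 2ξ₁ = 0.542 × 865 → ξ₁ = 234.4 mol.
Yield of G: 1ξ₂ / 865 = 0.0395 → ξ₂ = 34.17 mol.
Outlet amounts (n = n₀ + Σ ν·ξ):
  E: 865 − 2(234.4) = 396.2
  D: 0 + 1(234.4) − 2(34.17) = 166.1
  G: 0 + 1(34.17) = 34.17
Total out = 596.4 mol; y_D = 166.1 / 596.4 = 0.2785.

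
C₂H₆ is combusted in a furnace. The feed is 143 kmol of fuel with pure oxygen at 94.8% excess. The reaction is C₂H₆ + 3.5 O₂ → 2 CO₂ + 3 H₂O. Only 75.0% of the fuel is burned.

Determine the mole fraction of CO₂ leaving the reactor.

0.183

Stoichiometric O₂ = 3.5 × 143 = 500.5 kmol; O₂ fed = 500.5 × 1.948 = 975 kmol.
Fuel reacted = 0.75 × 143 → ξ = 107.2 kmol.
Outlet (n = n₀ + ν ξ):
  C₂H₆: 143 − 1(107.2) = 35.75
  O₂: 975 − 3.5(107.2) = 599.6
  CO₂: 0 + 2(107.2) = 214.5
  H₂O: 0 + 3(107.2) = 321.8
Total out = 1172 kmol; y_CO₂ = 214.5 / 1172 = 0.1831.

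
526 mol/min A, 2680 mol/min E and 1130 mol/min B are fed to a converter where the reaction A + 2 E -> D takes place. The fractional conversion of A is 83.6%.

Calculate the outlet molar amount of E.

A reacted = 0.836 × 526 = 439.7 mol/min; ν_A = −1, so ξ = 439.7/1 = 439.7 mol/min.
Outlet amounts (n = n₀ + ν ξ):
  A: 526 − 1(439.7) = 86.26
  E: 2680 − 2(439.7) = 1801
  D: 0 + 1(439.7) = 439.7
  B: 1130 (inert)

1800 mol/min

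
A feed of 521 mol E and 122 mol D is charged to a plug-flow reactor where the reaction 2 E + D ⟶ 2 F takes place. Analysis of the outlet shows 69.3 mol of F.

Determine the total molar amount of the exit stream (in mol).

For F: n = n₀ + 2ξ → 69.3 = 0 + 2ξ, giving ξ = 34.65 mol.
Outlet amounts (n = n₀ + ν ξ):
  E: 521 − 2(34.65) = 451.7
  D: 122 − 1(34.65) = 87.35
  F: 0 + 2(34.65) = 69.3
Total out = 451.7 + 87.35 + 69.3 = 608.4 mol.

608 mol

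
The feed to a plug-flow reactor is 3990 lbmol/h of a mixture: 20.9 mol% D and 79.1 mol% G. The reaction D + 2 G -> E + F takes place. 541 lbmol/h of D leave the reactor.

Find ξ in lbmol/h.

For D: n = n₀ − 1ξ → 541 = 833.9 − 1ξ, giving ξ = 292.9 lbmol/h.
Outlet amounts (n = n₀ + ν ξ):
  D: 833.9 − 1(292.9) = 541
  G: 3156 − 2(292.9) = 2570
  E: 0 + 1(292.9) = 292.9
  F: 0 + 1(292.9) = 292.9

ξ = 293 lbmol/h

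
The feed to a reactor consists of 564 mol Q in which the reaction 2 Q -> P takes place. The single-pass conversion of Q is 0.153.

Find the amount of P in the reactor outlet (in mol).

43.1 mol

Q reacted = 0.153 × 564 = 86.29 mol; ν_Q = −2, so ξ = 86.29/2 = 43.15 mol.
Outlet amounts (n = n₀ + ν ξ):
  Q: 564 − 2(43.15) = 477.7
  P: 0 + 1(43.15) = 43.15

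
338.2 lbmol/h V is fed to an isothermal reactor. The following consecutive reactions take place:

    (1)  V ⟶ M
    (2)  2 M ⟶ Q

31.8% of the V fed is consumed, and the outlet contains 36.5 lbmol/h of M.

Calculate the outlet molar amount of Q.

Conversion of V: V consumed = 1ξ₁ = 0.318 × 338.2 → ξ₁ = 107.5 lbmol/h.
M balance: n_M = 0 + 1ξ₁ − 2ξ₂ = 36.5 → ξ₂ = (1·107.5 − 36.5)/2 = 35.52 lbmol/h.
Outlet amounts (n = n₀ + Σ ν·ξ):
  V: 338.2 − 1(107.5) = 230.7
  M: 0 + 1(107.5) − 2(35.52) = 36.5
  Q: 0 + 1(35.52) = 35.52

35.5 lbmol/h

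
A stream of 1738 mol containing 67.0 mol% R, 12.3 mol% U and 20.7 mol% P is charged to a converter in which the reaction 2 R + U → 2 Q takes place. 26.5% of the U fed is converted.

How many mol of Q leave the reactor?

113 mol

U reacted = 0.265 × 213.8 = 56.65 mol; ν_U = −1, so ξ = 56.65/1 = 56.65 mol.
Outlet amounts (n = n₀ + ν ξ):
  R: 1164 − 2(56.65) = 1051
  U: 213.8 − 1(56.65) = 157.1
  Q: 0 + 2(56.65) = 113.3
  P: 359.8 (inert)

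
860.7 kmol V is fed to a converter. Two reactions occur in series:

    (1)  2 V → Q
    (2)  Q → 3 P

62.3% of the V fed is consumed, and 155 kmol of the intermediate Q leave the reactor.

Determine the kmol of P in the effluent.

Conversion of V: V consumed = 2ξ₁ = 0.623 × 860.7 → ξ₁ = 268.1 kmol.
Q balance: n_Q = 0 + 1ξ₁ − 1ξ₂ = 155 → ξ₂ = (1·268.1 − 155)/1 = 113.1 kmol.
Outlet amounts (n = n₀ + Σ ν·ξ):
  V: 860.7 − 2(268.1) = 324.5
  Q: 0 + 1(268.1) − 1(113.1) = 155
  P: 0 + 3(113.1) = 339.3

339 kmol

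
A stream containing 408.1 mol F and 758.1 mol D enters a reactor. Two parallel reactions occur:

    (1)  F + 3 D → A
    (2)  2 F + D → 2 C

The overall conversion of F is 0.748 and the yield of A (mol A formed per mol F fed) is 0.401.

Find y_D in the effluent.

Yield of A: 1ξ₁ / 408.1 = 0.401 → ξ₁ = 163.6 mol.
Conversion of F: 1ξ₁ + 2ξ₂ = 0.748 × 408.1 = 305.3 → ξ₂ = 70.81 mol.
Outlet amounts (n = n₀ + Σ ν·ξ):
  F: 408.1 − 1(163.6) − 2(70.81) = 102.8
  D: 758.1 − 3(163.6) − 1(70.81) = 196.4
  A: 0 + 1(163.6) = 163.6
  C: 0 + 2(70.81) = 141.6
Total out = 604.5 mol; y_D = 196.4 / 604.5 = 0.3248.

0.325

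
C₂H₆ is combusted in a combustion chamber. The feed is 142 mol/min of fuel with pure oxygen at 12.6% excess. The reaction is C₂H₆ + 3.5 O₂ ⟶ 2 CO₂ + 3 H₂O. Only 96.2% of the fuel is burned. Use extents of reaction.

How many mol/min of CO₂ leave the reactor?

Stoichiometric O₂ = 3.5 × 142 = 497 mol/min; O₂ fed = 497 × 1.126 = 559.6 mol/min.
Fuel reacted = 0.962 × 142 → ξ = 136.6 mol/min.
Outlet (n = n₀ + ν ξ):
  C₂H₆: 142 − 1(136.6) = 5.396
  O₂: 559.6 − 3.5(136.6) = 81.51
  CO₂: 0 + 2(136.6) = 273.2
  H₂O: 0 + 3(136.6) = 409.8

273 mol/min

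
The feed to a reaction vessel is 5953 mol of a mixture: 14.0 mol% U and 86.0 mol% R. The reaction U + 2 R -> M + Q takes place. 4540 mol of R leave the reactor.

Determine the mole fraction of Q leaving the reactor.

For R: n = n₀ − 2ξ → 4540 = 5120 − 2ξ, giving ξ = 289.8 mol.
Outlet amounts (n = n₀ + ν ξ):
  U: 833.4 − 1(289.8) = 543.6
  R: 5120 − 2(289.8) = 4540
  M: 0 + 1(289.8) = 289.8
  Q: 0 + 1(289.8) = 289.8
Total out = 5663 mol; y_Q = 289.8 / 5663 = 0.05117.

0.0512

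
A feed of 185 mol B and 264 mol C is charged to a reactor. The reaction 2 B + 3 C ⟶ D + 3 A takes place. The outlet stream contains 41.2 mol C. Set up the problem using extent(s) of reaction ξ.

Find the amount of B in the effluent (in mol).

36.5 mol

For C: n = n₀ − 3ξ → 41.2 = 264 − 3ξ, giving ξ = 74.27 mol.
Outlet amounts (n = n₀ + ν ξ):
  B: 185 − 2(74.27) = 36.47
  C: 264 − 3(74.27) = 41.2
  D: 0 + 1(74.27) = 74.27
  A: 0 + 3(74.27) = 222.8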